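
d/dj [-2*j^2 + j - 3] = 1 - 4*j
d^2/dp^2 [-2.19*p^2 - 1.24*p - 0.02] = -4.38000000000000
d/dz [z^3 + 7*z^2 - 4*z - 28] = 3*z^2 + 14*z - 4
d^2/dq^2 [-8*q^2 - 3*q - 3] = -16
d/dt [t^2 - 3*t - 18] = 2*t - 3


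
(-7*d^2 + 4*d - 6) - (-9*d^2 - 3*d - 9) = 2*d^2 + 7*d + 3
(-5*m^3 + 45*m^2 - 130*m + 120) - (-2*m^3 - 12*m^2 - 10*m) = -3*m^3 + 57*m^2 - 120*m + 120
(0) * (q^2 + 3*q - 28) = 0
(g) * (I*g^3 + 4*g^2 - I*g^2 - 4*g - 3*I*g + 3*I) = I*g^4 + 4*g^3 - I*g^3 - 4*g^2 - 3*I*g^2 + 3*I*g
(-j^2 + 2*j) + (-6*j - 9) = -j^2 - 4*j - 9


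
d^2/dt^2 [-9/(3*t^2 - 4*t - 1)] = 18*(-9*t^2 + 12*t + 4*(3*t - 2)^2 + 3)/(-3*t^2 + 4*t + 1)^3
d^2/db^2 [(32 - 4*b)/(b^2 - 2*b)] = 8*(b*(b - 2)*(3*b - 10) - 4*(b - 8)*(b - 1)^2)/(b^3*(b - 2)^3)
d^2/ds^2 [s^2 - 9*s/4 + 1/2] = 2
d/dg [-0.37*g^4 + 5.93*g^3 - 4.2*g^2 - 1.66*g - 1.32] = -1.48*g^3 + 17.79*g^2 - 8.4*g - 1.66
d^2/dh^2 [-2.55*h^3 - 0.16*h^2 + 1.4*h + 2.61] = -15.3*h - 0.32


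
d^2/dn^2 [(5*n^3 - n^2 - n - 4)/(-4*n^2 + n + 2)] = 2*(-25*n^3 + 186*n^2 - 84*n + 38)/(64*n^6 - 48*n^5 - 84*n^4 + 47*n^3 + 42*n^2 - 12*n - 8)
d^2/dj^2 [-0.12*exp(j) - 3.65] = -0.12*exp(j)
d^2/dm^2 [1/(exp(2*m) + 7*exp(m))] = (-(exp(m) + 7)*(4*exp(m) + 7) + 2*(2*exp(m) + 7)^2)*exp(-m)/(exp(m) + 7)^3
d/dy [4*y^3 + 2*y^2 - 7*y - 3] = 12*y^2 + 4*y - 7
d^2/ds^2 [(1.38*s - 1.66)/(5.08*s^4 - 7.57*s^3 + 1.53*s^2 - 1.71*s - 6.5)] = (427.353984*s^7 - 1705.872128*s^6 + 2453.928924*s^5 - 1397.726004*s^4 + 1247.38644*s^3 - 1624.837776*s^2 + 598.484748*s - 73.402812)/(131.096512*s^12 - 586.063344*s^11 + 991.778052*s^10 - 919.207333*s^9 + 190.034463*s^8 + 1072.8876*s^7 - 1253.591943*s^6 + 712.071972*s^5 + 106.820769*s^4 - 862.462011*s^3 + 136.90755*s^2 - 216.7425*s - 274.625)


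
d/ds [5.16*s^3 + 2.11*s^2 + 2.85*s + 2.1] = 15.48*s^2 + 4.22*s + 2.85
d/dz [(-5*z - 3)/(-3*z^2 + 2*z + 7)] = (-15*z^2 - 18*z - 29)/(9*z^4 - 12*z^3 - 38*z^2 + 28*z + 49)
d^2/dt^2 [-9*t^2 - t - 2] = -18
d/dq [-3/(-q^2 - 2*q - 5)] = 6*(-q - 1)/(q^2 + 2*q + 5)^2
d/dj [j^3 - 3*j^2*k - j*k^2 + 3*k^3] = 3*j^2 - 6*j*k - k^2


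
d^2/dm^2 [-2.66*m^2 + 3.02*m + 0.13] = -5.32000000000000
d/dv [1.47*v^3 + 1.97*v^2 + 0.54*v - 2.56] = 4.41*v^2 + 3.94*v + 0.54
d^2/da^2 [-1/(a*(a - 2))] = 2*(-3*a^2 + 6*a - 4)/(a^3*(a^3 - 6*a^2 + 12*a - 8))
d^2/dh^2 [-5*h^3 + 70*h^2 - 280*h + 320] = 140 - 30*h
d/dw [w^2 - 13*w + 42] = 2*w - 13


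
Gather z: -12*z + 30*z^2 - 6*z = 30*z^2 - 18*z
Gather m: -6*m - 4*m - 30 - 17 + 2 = -10*m - 45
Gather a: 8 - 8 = 0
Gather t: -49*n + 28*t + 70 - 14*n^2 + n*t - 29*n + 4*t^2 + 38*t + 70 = -14*n^2 - 78*n + 4*t^2 + t*(n + 66) + 140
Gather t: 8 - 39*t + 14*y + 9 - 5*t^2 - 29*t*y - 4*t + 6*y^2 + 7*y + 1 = -5*t^2 + t*(-29*y - 43) + 6*y^2 + 21*y + 18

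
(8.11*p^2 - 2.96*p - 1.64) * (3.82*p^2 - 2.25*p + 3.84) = 30.9802*p^4 - 29.5547*p^3 + 31.5376*p^2 - 7.6764*p - 6.2976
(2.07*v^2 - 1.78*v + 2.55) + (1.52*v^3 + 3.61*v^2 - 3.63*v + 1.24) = 1.52*v^3 + 5.68*v^2 - 5.41*v + 3.79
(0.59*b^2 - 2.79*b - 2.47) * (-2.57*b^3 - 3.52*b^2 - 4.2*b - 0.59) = -1.5163*b^5 + 5.0935*b^4 + 13.6907*b^3 + 20.0643*b^2 + 12.0201*b + 1.4573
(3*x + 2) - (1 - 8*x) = 11*x + 1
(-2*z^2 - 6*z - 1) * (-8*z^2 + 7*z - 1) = 16*z^4 + 34*z^3 - 32*z^2 - z + 1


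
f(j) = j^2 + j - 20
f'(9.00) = 19.00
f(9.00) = 70.00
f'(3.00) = 7.00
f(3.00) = -8.00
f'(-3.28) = -5.56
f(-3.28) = -12.52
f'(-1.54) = -2.08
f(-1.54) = -19.17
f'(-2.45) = -3.90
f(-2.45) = -16.45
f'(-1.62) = -2.24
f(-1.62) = -19.00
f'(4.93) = 10.86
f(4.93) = 9.23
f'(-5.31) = -9.62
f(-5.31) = 2.89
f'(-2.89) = -4.78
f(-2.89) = -14.54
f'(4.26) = 9.52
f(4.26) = 2.41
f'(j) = 2*j + 1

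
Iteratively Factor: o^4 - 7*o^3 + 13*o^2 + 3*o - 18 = (o - 3)*(o^3 - 4*o^2 + o + 6) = (o - 3)*(o + 1)*(o^2 - 5*o + 6) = (o - 3)*(o - 2)*(o + 1)*(o - 3)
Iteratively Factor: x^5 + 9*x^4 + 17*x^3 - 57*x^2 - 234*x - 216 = (x + 3)*(x^4 + 6*x^3 - x^2 - 54*x - 72) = (x + 2)*(x + 3)*(x^3 + 4*x^2 - 9*x - 36) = (x + 2)*(x + 3)*(x + 4)*(x^2 - 9) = (x + 2)*(x + 3)^2*(x + 4)*(x - 3)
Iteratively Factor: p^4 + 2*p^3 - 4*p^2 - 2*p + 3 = (p + 1)*(p^3 + p^2 - 5*p + 3) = (p - 1)*(p + 1)*(p^2 + 2*p - 3) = (p - 1)*(p + 1)*(p + 3)*(p - 1)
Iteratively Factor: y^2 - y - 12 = (y + 3)*(y - 4)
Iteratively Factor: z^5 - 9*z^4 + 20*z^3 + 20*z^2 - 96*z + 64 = (z + 2)*(z^4 - 11*z^3 + 42*z^2 - 64*z + 32) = (z - 4)*(z + 2)*(z^3 - 7*z^2 + 14*z - 8) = (z - 4)*(z - 2)*(z + 2)*(z^2 - 5*z + 4) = (z - 4)*(z - 2)*(z - 1)*(z + 2)*(z - 4)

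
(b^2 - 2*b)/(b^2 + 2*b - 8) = b/(b + 4)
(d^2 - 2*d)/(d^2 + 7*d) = (d - 2)/(d + 7)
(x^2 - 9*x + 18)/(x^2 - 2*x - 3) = (x - 6)/(x + 1)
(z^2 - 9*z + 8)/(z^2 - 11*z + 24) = (z - 1)/(z - 3)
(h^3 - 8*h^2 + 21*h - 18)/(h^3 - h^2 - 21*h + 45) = (h - 2)/(h + 5)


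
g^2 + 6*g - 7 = (g - 1)*(g + 7)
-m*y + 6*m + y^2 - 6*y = (-m + y)*(y - 6)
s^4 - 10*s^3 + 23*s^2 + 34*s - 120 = (s - 5)*(s - 4)*(s - 3)*(s + 2)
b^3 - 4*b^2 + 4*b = b*(b - 2)^2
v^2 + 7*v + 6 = (v + 1)*(v + 6)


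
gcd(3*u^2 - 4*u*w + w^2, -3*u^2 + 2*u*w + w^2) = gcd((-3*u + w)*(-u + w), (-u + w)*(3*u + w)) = u - w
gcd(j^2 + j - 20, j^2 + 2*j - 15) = j + 5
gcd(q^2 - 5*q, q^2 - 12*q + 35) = q - 5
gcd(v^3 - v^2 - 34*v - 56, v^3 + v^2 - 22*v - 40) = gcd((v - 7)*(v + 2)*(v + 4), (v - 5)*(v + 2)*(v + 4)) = v^2 + 6*v + 8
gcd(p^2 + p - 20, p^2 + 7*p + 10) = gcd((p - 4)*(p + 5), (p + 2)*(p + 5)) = p + 5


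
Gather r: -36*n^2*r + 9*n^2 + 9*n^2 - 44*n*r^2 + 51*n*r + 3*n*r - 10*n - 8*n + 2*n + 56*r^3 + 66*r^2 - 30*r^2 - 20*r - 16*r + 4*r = 18*n^2 - 16*n + 56*r^3 + r^2*(36 - 44*n) + r*(-36*n^2 + 54*n - 32)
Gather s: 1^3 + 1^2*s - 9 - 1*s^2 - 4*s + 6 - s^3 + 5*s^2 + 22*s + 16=-s^3 + 4*s^2 + 19*s + 14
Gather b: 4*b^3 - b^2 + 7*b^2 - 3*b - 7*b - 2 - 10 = 4*b^3 + 6*b^2 - 10*b - 12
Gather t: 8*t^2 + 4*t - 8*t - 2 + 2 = 8*t^2 - 4*t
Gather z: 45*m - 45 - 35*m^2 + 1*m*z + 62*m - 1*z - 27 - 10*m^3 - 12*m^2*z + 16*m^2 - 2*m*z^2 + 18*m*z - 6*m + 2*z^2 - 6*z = -10*m^3 - 19*m^2 + 101*m + z^2*(2 - 2*m) + z*(-12*m^2 + 19*m - 7) - 72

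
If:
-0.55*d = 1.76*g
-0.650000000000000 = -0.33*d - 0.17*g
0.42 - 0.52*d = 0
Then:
No Solution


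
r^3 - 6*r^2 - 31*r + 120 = (r - 8)*(r - 3)*(r + 5)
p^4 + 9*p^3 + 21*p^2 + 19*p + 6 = (p + 1)^3*(p + 6)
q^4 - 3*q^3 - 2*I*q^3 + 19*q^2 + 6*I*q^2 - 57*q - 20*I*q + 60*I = (q - 3)*(q - 5*I)*(q - I)*(q + 4*I)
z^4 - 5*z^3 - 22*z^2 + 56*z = z*(z - 7)*(z - 2)*(z + 4)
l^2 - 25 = (l - 5)*(l + 5)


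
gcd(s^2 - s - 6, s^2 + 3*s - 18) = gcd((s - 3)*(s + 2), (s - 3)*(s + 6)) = s - 3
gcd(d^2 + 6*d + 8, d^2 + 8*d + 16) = d + 4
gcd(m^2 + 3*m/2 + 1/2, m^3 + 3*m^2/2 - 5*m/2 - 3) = m + 1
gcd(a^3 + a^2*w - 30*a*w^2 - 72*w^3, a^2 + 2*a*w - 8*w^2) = a + 4*w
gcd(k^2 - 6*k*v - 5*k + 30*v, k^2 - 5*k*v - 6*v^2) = -k + 6*v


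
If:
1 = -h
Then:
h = -1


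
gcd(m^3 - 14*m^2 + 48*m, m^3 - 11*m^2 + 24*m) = m^2 - 8*m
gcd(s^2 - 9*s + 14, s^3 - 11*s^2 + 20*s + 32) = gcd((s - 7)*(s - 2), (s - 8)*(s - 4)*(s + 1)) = 1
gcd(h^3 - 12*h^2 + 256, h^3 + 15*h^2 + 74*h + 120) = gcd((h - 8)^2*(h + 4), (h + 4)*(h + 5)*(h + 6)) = h + 4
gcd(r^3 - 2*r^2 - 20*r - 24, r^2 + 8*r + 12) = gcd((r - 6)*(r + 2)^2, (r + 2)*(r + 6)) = r + 2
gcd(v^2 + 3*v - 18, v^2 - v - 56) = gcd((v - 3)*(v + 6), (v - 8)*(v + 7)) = 1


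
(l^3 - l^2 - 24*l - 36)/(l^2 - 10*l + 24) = (l^2 + 5*l + 6)/(l - 4)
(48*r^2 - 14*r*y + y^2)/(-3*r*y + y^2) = (-48*r^2 + 14*r*y - y^2)/(y*(3*r - y))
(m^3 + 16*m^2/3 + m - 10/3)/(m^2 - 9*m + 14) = (m^3 + 16*m^2/3 + m - 10/3)/(m^2 - 9*m + 14)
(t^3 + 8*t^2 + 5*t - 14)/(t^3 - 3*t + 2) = (t + 7)/(t - 1)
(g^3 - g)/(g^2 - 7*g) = (g^2 - 1)/(g - 7)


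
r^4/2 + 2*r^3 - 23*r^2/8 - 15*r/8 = r*(r/2 + 1/4)*(r - 3/2)*(r + 5)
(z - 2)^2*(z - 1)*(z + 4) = z^4 - z^3 - 12*z^2 + 28*z - 16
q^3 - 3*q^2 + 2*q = q*(q - 2)*(q - 1)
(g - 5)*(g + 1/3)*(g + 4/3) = g^3 - 10*g^2/3 - 71*g/9 - 20/9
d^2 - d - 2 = (d - 2)*(d + 1)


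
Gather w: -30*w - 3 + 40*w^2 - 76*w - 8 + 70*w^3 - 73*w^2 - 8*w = 70*w^3 - 33*w^2 - 114*w - 11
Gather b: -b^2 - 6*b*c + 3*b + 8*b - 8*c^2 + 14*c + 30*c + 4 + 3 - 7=-b^2 + b*(11 - 6*c) - 8*c^2 + 44*c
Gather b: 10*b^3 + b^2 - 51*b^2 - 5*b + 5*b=10*b^3 - 50*b^2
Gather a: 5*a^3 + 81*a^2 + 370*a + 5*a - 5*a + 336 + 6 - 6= 5*a^3 + 81*a^2 + 370*a + 336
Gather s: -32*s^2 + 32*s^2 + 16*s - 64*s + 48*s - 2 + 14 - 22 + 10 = 0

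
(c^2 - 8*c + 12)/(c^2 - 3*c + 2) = (c - 6)/(c - 1)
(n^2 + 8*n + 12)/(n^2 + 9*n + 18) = (n + 2)/(n + 3)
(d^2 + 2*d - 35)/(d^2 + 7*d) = (d - 5)/d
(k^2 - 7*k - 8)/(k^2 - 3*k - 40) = (k + 1)/(k + 5)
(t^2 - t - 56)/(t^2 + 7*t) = (t - 8)/t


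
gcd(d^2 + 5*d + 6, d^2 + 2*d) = d + 2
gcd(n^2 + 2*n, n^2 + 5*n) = n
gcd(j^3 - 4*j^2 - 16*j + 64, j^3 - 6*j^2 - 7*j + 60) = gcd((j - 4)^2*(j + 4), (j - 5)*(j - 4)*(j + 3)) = j - 4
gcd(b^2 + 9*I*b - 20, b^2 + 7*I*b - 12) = b + 4*I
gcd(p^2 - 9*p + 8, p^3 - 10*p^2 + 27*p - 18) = p - 1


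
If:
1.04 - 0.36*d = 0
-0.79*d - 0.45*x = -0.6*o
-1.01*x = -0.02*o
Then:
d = 2.89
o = 3.86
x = 0.08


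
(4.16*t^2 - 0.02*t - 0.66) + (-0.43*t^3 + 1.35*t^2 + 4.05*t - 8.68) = -0.43*t^3 + 5.51*t^2 + 4.03*t - 9.34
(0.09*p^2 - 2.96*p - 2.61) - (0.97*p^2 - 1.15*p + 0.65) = -0.88*p^2 - 1.81*p - 3.26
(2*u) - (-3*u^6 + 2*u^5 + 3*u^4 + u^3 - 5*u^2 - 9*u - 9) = 3*u^6 - 2*u^5 - 3*u^4 - u^3 + 5*u^2 + 11*u + 9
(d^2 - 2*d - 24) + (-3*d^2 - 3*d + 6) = -2*d^2 - 5*d - 18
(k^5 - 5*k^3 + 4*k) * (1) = k^5 - 5*k^3 + 4*k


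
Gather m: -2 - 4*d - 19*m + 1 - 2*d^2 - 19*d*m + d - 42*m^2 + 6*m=-2*d^2 - 3*d - 42*m^2 + m*(-19*d - 13) - 1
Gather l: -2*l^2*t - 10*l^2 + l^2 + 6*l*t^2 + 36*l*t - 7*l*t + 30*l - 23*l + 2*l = l^2*(-2*t - 9) + l*(6*t^2 + 29*t + 9)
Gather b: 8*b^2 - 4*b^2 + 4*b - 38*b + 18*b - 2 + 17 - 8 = 4*b^2 - 16*b + 7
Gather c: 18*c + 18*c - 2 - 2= 36*c - 4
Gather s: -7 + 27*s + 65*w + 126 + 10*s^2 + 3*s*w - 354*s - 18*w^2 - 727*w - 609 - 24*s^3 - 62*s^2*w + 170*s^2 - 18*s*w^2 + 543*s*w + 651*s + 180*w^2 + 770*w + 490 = -24*s^3 + s^2*(180 - 62*w) + s*(-18*w^2 + 546*w + 324) + 162*w^2 + 108*w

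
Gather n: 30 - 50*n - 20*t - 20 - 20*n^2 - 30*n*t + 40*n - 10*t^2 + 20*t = -20*n^2 + n*(-30*t - 10) - 10*t^2 + 10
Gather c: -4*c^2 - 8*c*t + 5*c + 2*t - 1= -4*c^2 + c*(5 - 8*t) + 2*t - 1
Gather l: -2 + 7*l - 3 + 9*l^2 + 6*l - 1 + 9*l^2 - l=18*l^2 + 12*l - 6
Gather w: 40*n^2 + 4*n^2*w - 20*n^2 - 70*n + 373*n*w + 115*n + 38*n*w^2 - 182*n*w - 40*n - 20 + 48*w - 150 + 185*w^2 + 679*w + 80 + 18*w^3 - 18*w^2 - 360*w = 20*n^2 + 5*n + 18*w^3 + w^2*(38*n + 167) + w*(4*n^2 + 191*n + 367) - 90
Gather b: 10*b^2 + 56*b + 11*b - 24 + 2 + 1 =10*b^2 + 67*b - 21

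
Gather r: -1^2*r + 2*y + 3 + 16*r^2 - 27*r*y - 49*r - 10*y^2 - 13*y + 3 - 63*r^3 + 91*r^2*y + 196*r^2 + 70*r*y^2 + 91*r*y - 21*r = -63*r^3 + r^2*(91*y + 212) + r*(70*y^2 + 64*y - 71) - 10*y^2 - 11*y + 6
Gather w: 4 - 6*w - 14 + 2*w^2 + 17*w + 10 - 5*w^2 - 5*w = -3*w^2 + 6*w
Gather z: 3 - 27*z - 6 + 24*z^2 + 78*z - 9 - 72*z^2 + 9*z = -48*z^2 + 60*z - 12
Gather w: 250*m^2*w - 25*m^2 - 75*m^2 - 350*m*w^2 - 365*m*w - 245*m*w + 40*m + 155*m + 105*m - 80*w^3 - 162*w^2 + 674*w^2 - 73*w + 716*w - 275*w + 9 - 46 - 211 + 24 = -100*m^2 + 300*m - 80*w^3 + w^2*(512 - 350*m) + w*(250*m^2 - 610*m + 368) - 224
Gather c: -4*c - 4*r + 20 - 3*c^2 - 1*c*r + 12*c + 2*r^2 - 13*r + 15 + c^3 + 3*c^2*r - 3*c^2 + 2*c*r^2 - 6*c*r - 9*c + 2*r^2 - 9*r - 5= c^3 + c^2*(3*r - 6) + c*(2*r^2 - 7*r - 1) + 4*r^2 - 26*r + 30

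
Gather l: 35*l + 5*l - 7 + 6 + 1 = 40*l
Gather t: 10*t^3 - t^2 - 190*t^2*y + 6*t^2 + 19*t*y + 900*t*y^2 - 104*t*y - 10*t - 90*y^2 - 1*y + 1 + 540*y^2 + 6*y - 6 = 10*t^3 + t^2*(5 - 190*y) + t*(900*y^2 - 85*y - 10) + 450*y^2 + 5*y - 5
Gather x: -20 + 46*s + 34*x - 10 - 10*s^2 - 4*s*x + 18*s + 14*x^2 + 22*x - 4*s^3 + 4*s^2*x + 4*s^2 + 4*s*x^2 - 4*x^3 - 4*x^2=-4*s^3 - 6*s^2 + 64*s - 4*x^3 + x^2*(4*s + 10) + x*(4*s^2 - 4*s + 56) - 30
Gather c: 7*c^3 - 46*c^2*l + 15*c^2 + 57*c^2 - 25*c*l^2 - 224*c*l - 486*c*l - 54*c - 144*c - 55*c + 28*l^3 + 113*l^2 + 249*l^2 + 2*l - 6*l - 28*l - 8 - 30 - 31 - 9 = 7*c^3 + c^2*(72 - 46*l) + c*(-25*l^2 - 710*l - 253) + 28*l^3 + 362*l^2 - 32*l - 78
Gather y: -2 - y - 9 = -y - 11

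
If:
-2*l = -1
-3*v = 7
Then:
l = 1/2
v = -7/3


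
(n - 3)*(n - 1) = n^2 - 4*n + 3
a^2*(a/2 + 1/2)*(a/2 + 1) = a^4/4 + 3*a^3/4 + a^2/2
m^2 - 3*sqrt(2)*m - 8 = (m - 4*sqrt(2))*(m + sqrt(2))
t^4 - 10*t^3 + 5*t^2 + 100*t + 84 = (t - 7)*(t - 6)*(t + 1)*(t + 2)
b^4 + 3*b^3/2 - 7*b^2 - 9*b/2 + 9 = (b - 2)*(b - 1)*(b + 3/2)*(b + 3)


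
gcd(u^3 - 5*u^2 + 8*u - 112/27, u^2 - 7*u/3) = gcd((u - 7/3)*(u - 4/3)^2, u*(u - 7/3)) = u - 7/3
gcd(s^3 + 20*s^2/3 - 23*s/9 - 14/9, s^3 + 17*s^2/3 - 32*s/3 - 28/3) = s + 7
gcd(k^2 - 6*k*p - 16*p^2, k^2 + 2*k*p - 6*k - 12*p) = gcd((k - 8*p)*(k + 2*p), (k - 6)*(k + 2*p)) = k + 2*p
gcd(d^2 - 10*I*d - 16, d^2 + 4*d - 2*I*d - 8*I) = d - 2*I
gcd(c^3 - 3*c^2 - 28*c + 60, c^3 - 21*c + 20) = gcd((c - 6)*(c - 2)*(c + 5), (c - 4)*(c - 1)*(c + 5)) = c + 5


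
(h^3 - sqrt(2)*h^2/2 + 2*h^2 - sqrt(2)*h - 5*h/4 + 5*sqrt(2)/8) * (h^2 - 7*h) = h^5 - 5*h^4 - sqrt(2)*h^4/2 - 61*h^3/4 + 5*sqrt(2)*h^3/2 + 35*h^2/4 + 61*sqrt(2)*h^2/8 - 35*sqrt(2)*h/8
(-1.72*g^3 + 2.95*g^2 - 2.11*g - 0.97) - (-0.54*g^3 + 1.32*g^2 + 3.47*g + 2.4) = -1.18*g^3 + 1.63*g^2 - 5.58*g - 3.37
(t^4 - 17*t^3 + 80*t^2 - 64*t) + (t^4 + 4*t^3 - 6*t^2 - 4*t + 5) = 2*t^4 - 13*t^3 + 74*t^2 - 68*t + 5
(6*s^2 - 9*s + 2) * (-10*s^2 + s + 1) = -60*s^4 + 96*s^3 - 23*s^2 - 7*s + 2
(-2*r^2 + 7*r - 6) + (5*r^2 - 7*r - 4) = 3*r^2 - 10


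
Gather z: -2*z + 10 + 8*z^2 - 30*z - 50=8*z^2 - 32*z - 40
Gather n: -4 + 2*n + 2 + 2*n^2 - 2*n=2*n^2 - 2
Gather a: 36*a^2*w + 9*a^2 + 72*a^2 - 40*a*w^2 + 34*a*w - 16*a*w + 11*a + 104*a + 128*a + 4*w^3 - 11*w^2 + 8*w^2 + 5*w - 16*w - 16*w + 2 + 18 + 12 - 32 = a^2*(36*w + 81) + a*(-40*w^2 + 18*w + 243) + 4*w^3 - 3*w^2 - 27*w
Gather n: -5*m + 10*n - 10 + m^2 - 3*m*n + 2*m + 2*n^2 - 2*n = m^2 - 3*m + 2*n^2 + n*(8 - 3*m) - 10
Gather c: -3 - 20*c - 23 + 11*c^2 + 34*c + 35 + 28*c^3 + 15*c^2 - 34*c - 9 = 28*c^3 + 26*c^2 - 20*c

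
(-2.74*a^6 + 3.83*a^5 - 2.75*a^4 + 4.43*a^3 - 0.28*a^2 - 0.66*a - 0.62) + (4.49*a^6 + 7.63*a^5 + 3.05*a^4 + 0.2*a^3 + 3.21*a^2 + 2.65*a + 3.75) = 1.75*a^6 + 11.46*a^5 + 0.3*a^4 + 4.63*a^3 + 2.93*a^2 + 1.99*a + 3.13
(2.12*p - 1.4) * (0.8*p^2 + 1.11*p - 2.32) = 1.696*p^3 + 1.2332*p^2 - 6.4724*p + 3.248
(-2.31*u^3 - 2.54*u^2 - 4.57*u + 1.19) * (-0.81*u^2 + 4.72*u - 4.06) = 1.8711*u^5 - 8.8458*u^4 + 1.0915*u^3 - 12.2219*u^2 + 24.171*u - 4.8314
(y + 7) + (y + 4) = 2*y + 11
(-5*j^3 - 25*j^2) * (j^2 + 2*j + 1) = -5*j^5 - 35*j^4 - 55*j^3 - 25*j^2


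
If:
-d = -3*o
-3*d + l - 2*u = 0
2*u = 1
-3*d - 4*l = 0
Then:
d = -4/15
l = 1/5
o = -4/45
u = 1/2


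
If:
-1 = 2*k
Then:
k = -1/2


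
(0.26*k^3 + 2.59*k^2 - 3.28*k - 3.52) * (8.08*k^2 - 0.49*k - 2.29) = 2.1008*k^5 + 20.7998*k^4 - 28.3669*k^3 - 32.7655*k^2 + 9.236*k + 8.0608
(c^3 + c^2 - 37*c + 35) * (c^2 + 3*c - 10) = c^5 + 4*c^4 - 44*c^3 - 86*c^2 + 475*c - 350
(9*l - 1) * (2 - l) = -9*l^2 + 19*l - 2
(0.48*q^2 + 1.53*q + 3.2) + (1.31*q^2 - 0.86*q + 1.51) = 1.79*q^2 + 0.67*q + 4.71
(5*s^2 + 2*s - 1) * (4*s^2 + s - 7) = 20*s^4 + 13*s^3 - 37*s^2 - 15*s + 7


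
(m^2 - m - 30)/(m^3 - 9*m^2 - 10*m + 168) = (m + 5)/(m^2 - 3*m - 28)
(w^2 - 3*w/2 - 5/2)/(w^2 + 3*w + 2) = (w - 5/2)/(w + 2)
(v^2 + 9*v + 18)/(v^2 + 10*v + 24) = (v + 3)/(v + 4)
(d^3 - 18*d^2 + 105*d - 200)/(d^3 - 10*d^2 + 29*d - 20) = (d^2 - 13*d + 40)/(d^2 - 5*d + 4)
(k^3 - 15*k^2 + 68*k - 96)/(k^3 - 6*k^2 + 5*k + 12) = (k - 8)/(k + 1)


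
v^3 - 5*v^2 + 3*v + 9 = (v - 3)^2*(v + 1)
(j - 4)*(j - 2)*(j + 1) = j^3 - 5*j^2 + 2*j + 8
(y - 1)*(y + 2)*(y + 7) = y^3 + 8*y^2 + 5*y - 14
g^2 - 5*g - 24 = (g - 8)*(g + 3)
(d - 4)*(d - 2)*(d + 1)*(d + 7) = d^4 + 2*d^3 - 33*d^2 + 22*d + 56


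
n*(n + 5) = n^2 + 5*n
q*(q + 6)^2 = q^3 + 12*q^2 + 36*q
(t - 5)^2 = t^2 - 10*t + 25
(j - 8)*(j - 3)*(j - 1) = j^3 - 12*j^2 + 35*j - 24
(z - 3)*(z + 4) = z^2 + z - 12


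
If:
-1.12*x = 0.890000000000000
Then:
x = -0.79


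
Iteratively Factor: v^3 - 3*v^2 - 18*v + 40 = (v - 5)*(v^2 + 2*v - 8) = (v - 5)*(v + 4)*(v - 2)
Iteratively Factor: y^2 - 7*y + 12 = (y - 4)*(y - 3)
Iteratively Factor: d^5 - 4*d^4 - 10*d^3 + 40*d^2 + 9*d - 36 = (d - 4)*(d^4 - 10*d^2 + 9) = (d - 4)*(d - 1)*(d^3 + d^2 - 9*d - 9) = (d - 4)*(d - 1)*(d + 3)*(d^2 - 2*d - 3) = (d - 4)*(d - 1)*(d + 1)*(d + 3)*(d - 3)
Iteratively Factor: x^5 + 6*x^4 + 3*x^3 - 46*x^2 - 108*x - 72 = (x + 2)*(x^4 + 4*x^3 - 5*x^2 - 36*x - 36) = (x - 3)*(x + 2)*(x^3 + 7*x^2 + 16*x + 12) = (x - 3)*(x + 2)*(x + 3)*(x^2 + 4*x + 4) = (x - 3)*(x + 2)^2*(x + 3)*(x + 2)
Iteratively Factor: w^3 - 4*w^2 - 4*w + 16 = (w - 2)*(w^2 - 2*w - 8) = (w - 2)*(w + 2)*(w - 4)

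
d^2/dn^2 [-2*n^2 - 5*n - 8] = -4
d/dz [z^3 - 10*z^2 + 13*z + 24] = 3*z^2 - 20*z + 13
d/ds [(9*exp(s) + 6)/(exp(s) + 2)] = 12*exp(s)/(exp(s) + 2)^2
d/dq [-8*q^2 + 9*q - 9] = 9 - 16*q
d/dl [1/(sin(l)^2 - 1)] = -2*sin(l)/cos(l)^3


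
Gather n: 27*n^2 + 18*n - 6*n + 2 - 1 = 27*n^2 + 12*n + 1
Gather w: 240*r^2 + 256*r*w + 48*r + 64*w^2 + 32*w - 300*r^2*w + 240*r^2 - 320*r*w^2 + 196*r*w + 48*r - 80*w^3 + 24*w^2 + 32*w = 480*r^2 + 96*r - 80*w^3 + w^2*(88 - 320*r) + w*(-300*r^2 + 452*r + 64)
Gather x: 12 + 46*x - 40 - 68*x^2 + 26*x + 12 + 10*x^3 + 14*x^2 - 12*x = 10*x^3 - 54*x^2 + 60*x - 16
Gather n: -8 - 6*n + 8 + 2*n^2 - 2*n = 2*n^2 - 8*n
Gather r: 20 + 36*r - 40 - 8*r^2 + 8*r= -8*r^2 + 44*r - 20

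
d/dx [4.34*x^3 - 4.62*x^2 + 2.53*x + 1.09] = 13.02*x^2 - 9.24*x + 2.53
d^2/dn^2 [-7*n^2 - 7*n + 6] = -14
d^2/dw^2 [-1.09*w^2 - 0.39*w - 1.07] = -2.18000000000000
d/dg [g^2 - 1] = 2*g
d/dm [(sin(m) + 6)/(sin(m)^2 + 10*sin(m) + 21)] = (-12*sin(m) + cos(m)^2 - 40)*cos(m)/(sin(m)^2 + 10*sin(m) + 21)^2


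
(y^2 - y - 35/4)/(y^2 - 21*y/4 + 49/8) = 2*(2*y + 5)/(4*y - 7)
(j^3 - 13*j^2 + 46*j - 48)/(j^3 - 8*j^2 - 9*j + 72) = (j - 2)/(j + 3)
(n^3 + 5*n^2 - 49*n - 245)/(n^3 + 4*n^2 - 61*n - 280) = (n - 7)/(n - 8)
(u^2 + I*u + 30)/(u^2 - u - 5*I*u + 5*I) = (u + 6*I)/(u - 1)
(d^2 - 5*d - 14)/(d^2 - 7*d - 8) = (-d^2 + 5*d + 14)/(-d^2 + 7*d + 8)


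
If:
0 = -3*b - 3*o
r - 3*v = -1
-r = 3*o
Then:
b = v - 1/3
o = 1/3 - v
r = 3*v - 1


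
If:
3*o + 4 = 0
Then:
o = -4/3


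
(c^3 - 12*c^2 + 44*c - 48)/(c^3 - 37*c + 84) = (c^2 - 8*c + 12)/(c^2 + 4*c - 21)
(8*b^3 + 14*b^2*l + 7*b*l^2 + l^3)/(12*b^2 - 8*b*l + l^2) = (8*b^3 + 14*b^2*l + 7*b*l^2 + l^3)/(12*b^2 - 8*b*l + l^2)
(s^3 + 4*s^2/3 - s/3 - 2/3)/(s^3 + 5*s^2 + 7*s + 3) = (s - 2/3)/(s + 3)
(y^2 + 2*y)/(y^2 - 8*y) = (y + 2)/(y - 8)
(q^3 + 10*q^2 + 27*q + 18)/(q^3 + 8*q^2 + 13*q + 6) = (q + 3)/(q + 1)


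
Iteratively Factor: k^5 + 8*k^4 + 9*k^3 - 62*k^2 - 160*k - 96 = (k + 4)*(k^4 + 4*k^3 - 7*k^2 - 34*k - 24) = (k + 2)*(k + 4)*(k^3 + 2*k^2 - 11*k - 12) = (k + 2)*(k + 4)^2*(k^2 - 2*k - 3) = (k - 3)*(k + 2)*(k + 4)^2*(k + 1)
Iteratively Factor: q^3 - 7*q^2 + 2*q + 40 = (q - 4)*(q^2 - 3*q - 10) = (q - 5)*(q - 4)*(q + 2)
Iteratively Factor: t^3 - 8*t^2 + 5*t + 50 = (t + 2)*(t^2 - 10*t + 25) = (t - 5)*(t + 2)*(t - 5)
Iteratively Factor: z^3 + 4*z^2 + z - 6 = (z + 3)*(z^2 + z - 2) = (z + 2)*(z + 3)*(z - 1)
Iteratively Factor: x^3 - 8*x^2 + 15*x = (x)*(x^2 - 8*x + 15) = x*(x - 5)*(x - 3)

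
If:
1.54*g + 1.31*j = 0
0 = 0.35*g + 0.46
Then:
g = -1.31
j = 1.55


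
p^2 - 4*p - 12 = (p - 6)*(p + 2)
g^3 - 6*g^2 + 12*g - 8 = (g - 2)^3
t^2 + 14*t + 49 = (t + 7)^2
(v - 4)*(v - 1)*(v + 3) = v^3 - 2*v^2 - 11*v + 12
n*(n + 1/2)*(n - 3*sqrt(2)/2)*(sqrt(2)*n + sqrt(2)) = sqrt(2)*n^4 - 3*n^3 + 3*sqrt(2)*n^3/2 - 9*n^2/2 + sqrt(2)*n^2/2 - 3*n/2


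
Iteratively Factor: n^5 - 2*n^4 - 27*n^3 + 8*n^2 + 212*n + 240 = (n + 2)*(n^4 - 4*n^3 - 19*n^2 + 46*n + 120) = (n - 5)*(n + 2)*(n^3 + n^2 - 14*n - 24) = (n - 5)*(n + 2)*(n + 3)*(n^2 - 2*n - 8) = (n - 5)*(n - 4)*(n + 2)*(n + 3)*(n + 2)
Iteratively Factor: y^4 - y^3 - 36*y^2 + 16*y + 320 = (y - 4)*(y^3 + 3*y^2 - 24*y - 80) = (y - 5)*(y - 4)*(y^2 + 8*y + 16) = (y - 5)*(y - 4)*(y + 4)*(y + 4)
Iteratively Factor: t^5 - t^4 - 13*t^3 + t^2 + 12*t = (t)*(t^4 - t^3 - 13*t^2 + t + 12) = t*(t + 3)*(t^3 - 4*t^2 - t + 4) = t*(t - 4)*(t + 3)*(t^2 - 1) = t*(t - 4)*(t - 1)*(t + 3)*(t + 1)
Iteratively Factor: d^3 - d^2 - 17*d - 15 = (d - 5)*(d^2 + 4*d + 3) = (d - 5)*(d + 1)*(d + 3)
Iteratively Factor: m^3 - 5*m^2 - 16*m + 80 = (m + 4)*(m^2 - 9*m + 20) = (m - 4)*(m + 4)*(m - 5)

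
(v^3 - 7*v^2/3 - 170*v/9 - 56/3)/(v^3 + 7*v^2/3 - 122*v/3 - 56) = (v + 7/3)/(v + 7)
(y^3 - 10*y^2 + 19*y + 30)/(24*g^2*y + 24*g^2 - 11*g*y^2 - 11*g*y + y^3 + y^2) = (y^2 - 11*y + 30)/(24*g^2 - 11*g*y + y^2)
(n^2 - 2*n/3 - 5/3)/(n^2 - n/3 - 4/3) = (3*n - 5)/(3*n - 4)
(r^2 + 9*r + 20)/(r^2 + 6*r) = (r^2 + 9*r + 20)/(r*(r + 6))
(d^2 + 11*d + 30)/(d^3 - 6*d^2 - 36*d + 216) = (d + 5)/(d^2 - 12*d + 36)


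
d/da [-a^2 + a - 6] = 1 - 2*a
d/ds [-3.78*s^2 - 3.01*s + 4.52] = -7.56*s - 3.01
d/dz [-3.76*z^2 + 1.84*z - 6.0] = 1.84 - 7.52*z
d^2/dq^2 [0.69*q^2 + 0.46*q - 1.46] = 1.38000000000000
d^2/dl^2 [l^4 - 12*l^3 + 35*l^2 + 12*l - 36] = 12*l^2 - 72*l + 70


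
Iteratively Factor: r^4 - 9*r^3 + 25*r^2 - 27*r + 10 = (r - 2)*(r^3 - 7*r^2 + 11*r - 5) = (r - 2)*(r - 1)*(r^2 - 6*r + 5) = (r - 5)*(r - 2)*(r - 1)*(r - 1)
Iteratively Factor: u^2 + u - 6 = (u + 3)*(u - 2)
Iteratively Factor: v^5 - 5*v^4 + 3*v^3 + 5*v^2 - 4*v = (v - 1)*(v^4 - 4*v^3 - v^2 + 4*v) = (v - 1)*(v + 1)*(v^3 - 5*v^2 + 4*v) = (v - 1)^2*(v + 1)*(v^2 - 4*v) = (v - 4)*(v - 1)^2*(v + 1)*(v)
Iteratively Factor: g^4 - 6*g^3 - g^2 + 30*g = (g - 3)*(g^3 - 3*g^2 - 10*g) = g*(g - 3)*(g^2 - 3*g - 10) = g*(g - 3)*(g + 2)*(g - 5)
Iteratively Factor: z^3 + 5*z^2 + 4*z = (z + 4)*(z^2 + z) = (z + 1)*(z + 4)*(z)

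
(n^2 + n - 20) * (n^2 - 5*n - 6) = n^4 - 4*n^3 - 31*n^2 + 94*n + 120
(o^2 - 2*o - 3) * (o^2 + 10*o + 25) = o^4 + 8*o^3 + 2*o^2 - 80*o - 75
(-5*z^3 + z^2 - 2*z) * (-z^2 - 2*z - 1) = 5*z^5 + 9*z^4 + 5*z^3 + 3*z^2 + 2*z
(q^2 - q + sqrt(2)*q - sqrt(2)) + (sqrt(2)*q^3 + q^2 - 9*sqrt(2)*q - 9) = sqrt(2)*q^3 + 2*q^2 - 8*sqrt(2)*q - q - 9 - sqrt(2)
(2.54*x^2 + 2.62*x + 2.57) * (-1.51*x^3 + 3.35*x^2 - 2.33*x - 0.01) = -3.8354*x^5 + 4.5528*x^4 - 1.0219*x^3 + 2.4795*x^2 - 6.0143*x - 0.0257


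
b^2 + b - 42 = (b - 6)*(b + 7)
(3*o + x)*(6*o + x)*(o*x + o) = 18*o^3*x + 18*o^3 + 9*o^2*x^2 + 9*o^2*x + o*x^3 + o*x^2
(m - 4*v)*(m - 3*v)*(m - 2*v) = m^3 - 9*m^2*v + 26*m*v^2 - 24*v^3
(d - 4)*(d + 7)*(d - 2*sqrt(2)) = d^3 - 2*sqrt(2)*d^2 + 3*d^2 - 28*d - 6*sqrt(2)*d + 56*sqrt(2)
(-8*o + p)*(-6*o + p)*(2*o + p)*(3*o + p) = 288*o^4 + 156*o^3*p - 16*o^2*p^2 - 9*o*p^3 + p^4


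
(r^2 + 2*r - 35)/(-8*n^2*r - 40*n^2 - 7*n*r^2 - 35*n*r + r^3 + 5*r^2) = (-r^2 - 2*r + 35)/(8*n^2*r + 40*n^2 + 7*n*r^2 + 35*n*r - r^3 - 5*r^2)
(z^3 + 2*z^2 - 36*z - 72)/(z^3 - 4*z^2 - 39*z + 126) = (z^2 - 4*z - 12)/(z^2 - 10*z + 21)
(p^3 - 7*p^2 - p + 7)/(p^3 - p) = (p - 7)/p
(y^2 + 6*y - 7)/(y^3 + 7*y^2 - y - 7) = 1/(y + 1)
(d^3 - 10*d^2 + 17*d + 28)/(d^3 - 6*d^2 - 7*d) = (d - 4)/d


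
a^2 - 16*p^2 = (a - 4*p)*(a + 4*p)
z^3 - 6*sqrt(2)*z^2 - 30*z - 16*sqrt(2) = (z - 8*sqrt(2))*(z + sqrt(2))^2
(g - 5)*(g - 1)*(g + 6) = g^3 - 31*g + 30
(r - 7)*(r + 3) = r^2 - 4*r - 21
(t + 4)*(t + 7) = t^2 + 11*t + 28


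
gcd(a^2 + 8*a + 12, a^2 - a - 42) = a + 6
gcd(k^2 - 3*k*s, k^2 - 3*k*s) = -k^2 + 3*k*s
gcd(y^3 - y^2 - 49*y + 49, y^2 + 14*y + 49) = y + 7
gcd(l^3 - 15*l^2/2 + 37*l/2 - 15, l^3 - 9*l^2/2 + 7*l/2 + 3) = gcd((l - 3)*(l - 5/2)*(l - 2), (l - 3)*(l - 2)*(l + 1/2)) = l^2 - 5*l + 6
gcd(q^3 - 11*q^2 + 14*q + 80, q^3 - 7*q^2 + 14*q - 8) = 1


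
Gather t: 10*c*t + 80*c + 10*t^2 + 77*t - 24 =80*c + 10*t^2 + t*(10*c + 77) - 24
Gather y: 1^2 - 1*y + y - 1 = 0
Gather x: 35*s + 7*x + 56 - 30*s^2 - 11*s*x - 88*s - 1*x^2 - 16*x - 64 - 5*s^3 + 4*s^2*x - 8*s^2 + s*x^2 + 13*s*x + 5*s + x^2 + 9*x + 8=-5*s^3 - 38*s^2 + s*x^2 - 48*s + x*(4*s^2 + 2*s)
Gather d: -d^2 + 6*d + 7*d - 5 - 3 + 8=-d^2 + 13*d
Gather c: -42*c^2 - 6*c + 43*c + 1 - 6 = -42*c^2 + 37*c - 5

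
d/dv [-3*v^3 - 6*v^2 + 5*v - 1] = -9*v^2 - 12*v + 5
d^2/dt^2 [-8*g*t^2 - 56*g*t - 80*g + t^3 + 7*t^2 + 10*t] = -16*g + 6*t + 14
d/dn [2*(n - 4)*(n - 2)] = 4*n - 12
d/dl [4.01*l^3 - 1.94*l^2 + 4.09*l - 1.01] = 12.03*l^2 - 3.88*l + 4.09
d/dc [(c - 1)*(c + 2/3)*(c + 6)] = 3*c^2 + 34*c/3 - 8/3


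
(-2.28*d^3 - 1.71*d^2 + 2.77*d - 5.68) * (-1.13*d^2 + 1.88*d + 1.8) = 2.5764*d^5 - 2.3541*d^4 - 10.4489*d^3 + 8.548*d^2 - 5.6924*d - 10.224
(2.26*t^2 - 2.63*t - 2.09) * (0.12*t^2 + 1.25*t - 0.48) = 0.2712*t^4 + 2.5094*t^3 - 4.6231*t^2 - 1.3501*t + 1.0032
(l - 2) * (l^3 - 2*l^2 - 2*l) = l^4 - 4*l^3 + 2*l^2 + 4*l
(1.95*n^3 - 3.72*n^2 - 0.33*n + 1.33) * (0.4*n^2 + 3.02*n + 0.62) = 0.78*n^5 + 4.401*n^4 - 10.1574*n^3 - 2.771*n^2 + 3.812*n + 0.8246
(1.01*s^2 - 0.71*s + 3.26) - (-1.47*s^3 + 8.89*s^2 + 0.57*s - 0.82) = 1.47*s^3 - 7.88*s^2 - 1.28*s + 4.08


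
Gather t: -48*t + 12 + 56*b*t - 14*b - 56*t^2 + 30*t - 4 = -14*b - 56*t^2 + t*(56*b - 18) + 8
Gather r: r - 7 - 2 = r - 9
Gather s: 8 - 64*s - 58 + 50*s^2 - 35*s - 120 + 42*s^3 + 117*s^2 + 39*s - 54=42*s^3 + 167*s^2 - 60*s - 224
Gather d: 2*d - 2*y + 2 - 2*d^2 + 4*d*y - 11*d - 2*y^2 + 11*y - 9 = -2*d^2 + d*(4*y - 9) - 2*y^2 + 9*y - 7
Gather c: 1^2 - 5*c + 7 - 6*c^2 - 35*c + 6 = -6*c^2 - 40*c + 14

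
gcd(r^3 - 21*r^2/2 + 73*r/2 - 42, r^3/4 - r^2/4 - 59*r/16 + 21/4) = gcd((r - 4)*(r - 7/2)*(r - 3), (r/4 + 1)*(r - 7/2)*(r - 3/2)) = r - 7/2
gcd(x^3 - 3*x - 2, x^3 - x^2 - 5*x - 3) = x^2 + 2*x + 1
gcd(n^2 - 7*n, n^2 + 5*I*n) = n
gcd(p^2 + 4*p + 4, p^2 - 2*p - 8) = p + 2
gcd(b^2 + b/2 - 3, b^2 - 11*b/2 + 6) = b - 3/2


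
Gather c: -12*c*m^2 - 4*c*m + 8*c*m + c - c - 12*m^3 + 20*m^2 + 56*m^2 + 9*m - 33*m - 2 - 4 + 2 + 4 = c*(-12*m^2 + 4*m) - 12*m^3 + 76*m^2 - 24*m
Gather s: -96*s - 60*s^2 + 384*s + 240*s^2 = 180*s^2 + 288*s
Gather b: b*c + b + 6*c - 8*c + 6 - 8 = b*(c + 1) - 2*c - 2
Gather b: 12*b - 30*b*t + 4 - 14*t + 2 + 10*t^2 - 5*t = b*(12 - 30*t) + 10*t^2 - 19*t + 6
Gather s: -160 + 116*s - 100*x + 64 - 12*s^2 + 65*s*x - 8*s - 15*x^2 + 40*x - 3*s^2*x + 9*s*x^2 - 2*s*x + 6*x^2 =s^2*(-3*x - 12) + s*(9*x^2 + 63*x + 108) - 9*x^2 - 60*x - 96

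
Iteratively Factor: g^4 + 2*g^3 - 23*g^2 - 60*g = (g - 5)*(g^3 + 7*g^2 + 12*g) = (g - 5)*(g + 3)*(g^2 + 4*g) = g*(g - 5)*(g + 3)*(g + 4)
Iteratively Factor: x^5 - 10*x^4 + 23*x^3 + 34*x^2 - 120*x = (x - 4)*(x^4 - 6*x^3 - x^2 + 30*x) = (x - 5)*(x - 4)*(x^3 - x^2 - 6*x) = (x - 5)*(x - 4)*(x + 2)*(x^2 - 3*x) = x*(x - 5)*(x - 4)*(x + 2)*(x - 3)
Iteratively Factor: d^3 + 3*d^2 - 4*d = (d - 1)*(d^2 + 4*d) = (d - 1)*(d + 4)*(d)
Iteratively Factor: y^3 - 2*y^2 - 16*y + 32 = (y - 2)*(y^2 - 16) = (y - 2)*(y + 4)*(y - 4)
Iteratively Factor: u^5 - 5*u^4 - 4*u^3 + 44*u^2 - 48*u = (u - 4)*(u^4 - u^3 - 8*u^2 + 12*u) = u*(u - 4)*(u^3 - u^2 - 8*u + 12) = u*(u - 4)*(u - 2)*(u^2 + u - 6) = u*(u - 4)*(u - 2)^2*(u + 3)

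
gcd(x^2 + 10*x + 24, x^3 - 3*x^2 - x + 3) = 1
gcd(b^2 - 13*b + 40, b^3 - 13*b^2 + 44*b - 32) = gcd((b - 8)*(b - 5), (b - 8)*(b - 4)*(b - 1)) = b - 8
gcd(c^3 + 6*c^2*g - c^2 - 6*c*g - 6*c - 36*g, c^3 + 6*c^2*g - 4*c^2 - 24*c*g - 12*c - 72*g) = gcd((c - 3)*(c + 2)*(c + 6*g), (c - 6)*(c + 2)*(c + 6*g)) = c^2 + 6*c*g + 2*c + 12*g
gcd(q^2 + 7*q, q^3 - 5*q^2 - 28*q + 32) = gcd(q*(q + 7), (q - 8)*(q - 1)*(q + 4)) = 1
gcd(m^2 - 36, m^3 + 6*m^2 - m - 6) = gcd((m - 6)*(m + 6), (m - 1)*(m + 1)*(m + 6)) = m + 6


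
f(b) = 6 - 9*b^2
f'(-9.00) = 162.00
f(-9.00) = -723.00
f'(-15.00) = 270.00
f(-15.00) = -2019.00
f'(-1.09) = 19.62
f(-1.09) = -4.69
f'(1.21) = -21.78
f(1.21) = -7.18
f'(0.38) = -6.84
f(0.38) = 4.70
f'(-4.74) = 85.32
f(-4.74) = -196.21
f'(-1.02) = 18.36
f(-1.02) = -3.36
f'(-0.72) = 12.96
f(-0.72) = 1.33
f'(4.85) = -87.30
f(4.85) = -205.70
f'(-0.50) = 9.00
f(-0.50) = 3.75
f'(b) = -18*b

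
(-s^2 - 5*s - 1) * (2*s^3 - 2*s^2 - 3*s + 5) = -2*s^5 - 8*s^4 + 11*s^3 + 12*s^2 - 22*s - 5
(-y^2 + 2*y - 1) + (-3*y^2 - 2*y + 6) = 5 - 4*y^2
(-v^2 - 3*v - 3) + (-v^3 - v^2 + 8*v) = -v^3 - 2*v^2 + 5*v - 3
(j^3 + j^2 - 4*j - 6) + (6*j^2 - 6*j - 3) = j^3 + 7*j^2 - 10*j - 9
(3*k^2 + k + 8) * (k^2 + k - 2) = 3*k^4 + 4*k^3 + 3*k^2 + 6*k - 16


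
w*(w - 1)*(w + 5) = w^3 + 4*w^2 - 5*w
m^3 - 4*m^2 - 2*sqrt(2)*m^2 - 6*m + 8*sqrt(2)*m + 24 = (m - 4)*(m - 3*sqrt(2))*(m + sqrt(2))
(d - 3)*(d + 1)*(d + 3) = d^3 + d^2 - 9*d - 9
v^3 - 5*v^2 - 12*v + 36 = (v - 6)*(v - 2)*(v + 3)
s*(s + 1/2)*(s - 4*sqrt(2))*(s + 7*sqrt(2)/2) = s^4 - sqrt(2)*s^3/2 + s^3/2 - 28*s^2 - sqrt(2)*s^2/4 - 14*s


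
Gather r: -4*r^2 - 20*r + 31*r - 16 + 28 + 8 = -4*r^2 + 11*r + 20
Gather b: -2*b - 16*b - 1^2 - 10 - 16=-18*b - 27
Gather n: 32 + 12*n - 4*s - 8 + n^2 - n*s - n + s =n^2 + n*(11 - s) - 3*s + 24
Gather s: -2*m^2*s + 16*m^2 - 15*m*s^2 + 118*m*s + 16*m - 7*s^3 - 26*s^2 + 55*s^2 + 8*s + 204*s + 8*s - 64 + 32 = 16*m^2 + 16*m - 7*s^3 + s^2*(29 - 15*m) + s*(-2*m^2 + 118*m + 220) - 32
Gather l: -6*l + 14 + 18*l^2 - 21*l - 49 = 18*l^2 - 27*l - 35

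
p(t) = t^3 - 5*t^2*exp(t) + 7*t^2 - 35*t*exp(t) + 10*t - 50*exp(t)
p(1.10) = -263.24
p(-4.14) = 7.77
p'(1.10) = -393.21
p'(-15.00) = 475.00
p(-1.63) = -3.25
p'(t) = -5*t^2*exp(t) + 3*t^2 - 45*t*exp(t) + 14*t - 85*exp(t) + 10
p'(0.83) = -264.80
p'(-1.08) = -15.96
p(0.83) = -175.49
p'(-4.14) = 3.71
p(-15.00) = -1950.00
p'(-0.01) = -73.85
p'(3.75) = -13674.80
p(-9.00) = -252.02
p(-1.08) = -10.02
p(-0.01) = -49.26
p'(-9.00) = 126.99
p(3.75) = -10508.04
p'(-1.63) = -9.73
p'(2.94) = -4850.83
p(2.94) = -3594.42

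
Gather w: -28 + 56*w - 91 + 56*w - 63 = 112*w - 182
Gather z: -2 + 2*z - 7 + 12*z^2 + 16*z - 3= 12*z^2 + 18*z - 12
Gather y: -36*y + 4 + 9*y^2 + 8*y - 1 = 9*y^2 - 28*y + 3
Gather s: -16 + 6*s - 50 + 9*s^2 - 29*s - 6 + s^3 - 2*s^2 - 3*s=s^3 + 7*s^2 - 26*s - 72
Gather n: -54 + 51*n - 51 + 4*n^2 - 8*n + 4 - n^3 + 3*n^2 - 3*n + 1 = -n^3 + 7*n^2 + 40*n - 100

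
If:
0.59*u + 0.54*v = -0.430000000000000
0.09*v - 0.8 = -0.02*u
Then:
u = -11.13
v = 11.36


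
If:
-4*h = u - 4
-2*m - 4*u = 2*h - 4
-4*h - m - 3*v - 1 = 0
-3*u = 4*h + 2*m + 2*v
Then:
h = 5/2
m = 23/2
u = -6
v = -15/2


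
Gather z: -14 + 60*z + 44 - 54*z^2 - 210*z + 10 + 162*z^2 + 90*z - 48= 108*z^2 - 60*z - 8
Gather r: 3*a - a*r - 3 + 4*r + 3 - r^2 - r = 3*a - r^2 + r*(3 - a)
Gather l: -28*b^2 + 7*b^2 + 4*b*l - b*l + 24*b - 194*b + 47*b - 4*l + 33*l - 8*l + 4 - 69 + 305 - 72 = -21*b^2 - 123*b + l*(3*b + 21) + 168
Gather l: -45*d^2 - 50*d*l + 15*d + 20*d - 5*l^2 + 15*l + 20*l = -45*d^2 + 35*d - 5*l^2 + l*(35 - 50*d)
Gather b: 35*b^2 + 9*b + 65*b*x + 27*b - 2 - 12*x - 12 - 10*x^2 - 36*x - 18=35*b^2 + b*(65*x + 36) - 10*x^2 - 48*x - 32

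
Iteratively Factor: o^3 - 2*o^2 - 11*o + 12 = (o - 1)*(o^2 - o - 12) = (o - 4)*(o - 1)*(o + 3)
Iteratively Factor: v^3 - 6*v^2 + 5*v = (v - 5)*(v^2 - v) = v*(v - 5)*(v - 1)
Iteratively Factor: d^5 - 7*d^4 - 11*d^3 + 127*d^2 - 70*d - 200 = (d - 5)*(d^4 - 2*d^3 - 21*d^2 + 22*d + 40) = (d - 5)*(d - 2)*(d^3 - 21*d - 20) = (d - 5)*(d - 2)*(d + 4)*(d^2 - 4*d - 5) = (d - 5)*(d - 2)*(d + 1)*(d + 4)*(d - 5)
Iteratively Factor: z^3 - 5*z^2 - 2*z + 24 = (z - 3)*(z^2 - 2*z - 8) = (z - 3)*(z + 2)*(z - 4)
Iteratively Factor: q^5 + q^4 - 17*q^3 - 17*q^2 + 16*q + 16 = (q - 1)*(q^4 + 2*q^3 - 15*q^2 - 32*q - 16) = (q - 1)*(q + 1)*(q^3 + q^2 - 16*q - 16) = (q - 1)*(q + 1)*(q + 4)*(q^2 - 3*q - 4) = (q - 1)*(q + 1)^2*(q + 4)*(q - 4)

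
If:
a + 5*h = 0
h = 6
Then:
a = -30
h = 6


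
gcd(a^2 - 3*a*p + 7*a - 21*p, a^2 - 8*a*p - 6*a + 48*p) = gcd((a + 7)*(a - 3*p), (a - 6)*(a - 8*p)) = 1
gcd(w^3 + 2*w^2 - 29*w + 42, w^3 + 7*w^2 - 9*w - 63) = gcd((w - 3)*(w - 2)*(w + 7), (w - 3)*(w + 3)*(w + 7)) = w^2 + 4*w - 21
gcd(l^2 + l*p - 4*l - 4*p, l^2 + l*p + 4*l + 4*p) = l + p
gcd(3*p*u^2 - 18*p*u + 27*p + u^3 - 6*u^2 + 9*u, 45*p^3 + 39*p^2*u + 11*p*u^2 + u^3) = 3*p + u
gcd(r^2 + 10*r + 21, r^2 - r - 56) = r + 7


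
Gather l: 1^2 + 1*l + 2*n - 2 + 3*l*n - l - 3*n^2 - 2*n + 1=3*l*n - 3*n^2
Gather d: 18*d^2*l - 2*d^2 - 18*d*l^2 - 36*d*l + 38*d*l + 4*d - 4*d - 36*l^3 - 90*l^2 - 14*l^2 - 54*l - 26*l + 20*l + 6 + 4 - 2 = d^2*(18*l - 2) + d*(-18*l^2 + 2*l) - 36*l^3 - 104*l^2 - 60*l + 8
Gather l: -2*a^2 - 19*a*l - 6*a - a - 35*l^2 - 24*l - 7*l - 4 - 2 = -2*a^2 - 7*a - 35*l^2 + l*(-19*a - 31) - 6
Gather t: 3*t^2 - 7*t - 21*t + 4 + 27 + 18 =3*t^2 - 28*t + 49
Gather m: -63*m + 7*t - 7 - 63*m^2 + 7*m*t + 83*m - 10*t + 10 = -63*m^2 + m*(7*t + 20) - 3*t + 3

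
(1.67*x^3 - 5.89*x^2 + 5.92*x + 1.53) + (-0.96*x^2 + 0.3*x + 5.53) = 1.67*x^3 - 6.85*x^2 + 6.22*x + 7.06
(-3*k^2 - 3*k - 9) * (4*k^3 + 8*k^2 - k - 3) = -12*k^5 - 36*k^4 - 57*k^3 - 60*k^2 + 18*k + 27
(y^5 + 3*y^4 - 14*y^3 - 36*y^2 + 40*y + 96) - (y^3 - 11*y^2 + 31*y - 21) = y^5 + 3*y^4 - 15*y^3 - 25*y^2 + 9*y + 117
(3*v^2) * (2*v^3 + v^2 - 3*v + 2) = 6*v^5 + 3*v^4 - 9*v^3 + 6*v^2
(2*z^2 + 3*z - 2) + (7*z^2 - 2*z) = 9*z^2 + z - 2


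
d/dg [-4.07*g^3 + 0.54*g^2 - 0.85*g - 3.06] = -12.21*g^2 + 1.08*g - 0.85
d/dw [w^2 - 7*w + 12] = 2*w - 7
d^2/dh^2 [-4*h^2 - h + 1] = -8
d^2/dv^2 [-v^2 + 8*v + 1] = -2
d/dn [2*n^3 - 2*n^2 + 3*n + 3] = 6*n^2 - 4*n + 3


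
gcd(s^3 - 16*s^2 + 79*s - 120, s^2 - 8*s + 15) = s^2 - 8*s + 15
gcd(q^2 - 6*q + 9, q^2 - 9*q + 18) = q - 3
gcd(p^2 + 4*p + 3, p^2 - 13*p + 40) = 1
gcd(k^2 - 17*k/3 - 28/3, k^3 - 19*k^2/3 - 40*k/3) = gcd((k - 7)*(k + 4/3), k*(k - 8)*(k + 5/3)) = 1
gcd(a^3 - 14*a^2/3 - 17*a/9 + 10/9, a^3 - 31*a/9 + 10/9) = a - 1/3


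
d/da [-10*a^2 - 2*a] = -20*a - 2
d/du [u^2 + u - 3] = 2*u + 1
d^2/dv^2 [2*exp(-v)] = 2*exp(-v)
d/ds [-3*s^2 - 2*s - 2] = -6*s - 2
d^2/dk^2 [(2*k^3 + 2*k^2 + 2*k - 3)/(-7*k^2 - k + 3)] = 2*(-128*k^3 + 333*k^2 - 117*k + 42)/(343*k^6 + 147*k^5 - 420*k^4 - 125*k^3 + 180*k^2 + 27*k - 27)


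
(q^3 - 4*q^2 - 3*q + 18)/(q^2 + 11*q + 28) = (q^3 - 4*q^2 - 3*q + 18)/(q^2 + 11*q + 28)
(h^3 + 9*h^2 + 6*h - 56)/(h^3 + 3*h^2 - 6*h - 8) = (h + 7)/(h + 1)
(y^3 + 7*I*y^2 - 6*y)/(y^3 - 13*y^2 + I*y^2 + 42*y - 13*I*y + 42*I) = y*(y + 6*I)/(y^2 - 13*y + 42)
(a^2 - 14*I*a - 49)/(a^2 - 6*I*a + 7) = (a - 7*I)/(a + I)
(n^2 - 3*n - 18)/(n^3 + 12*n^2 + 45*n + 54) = (n - 6)/(n^2 + 9*n + 18)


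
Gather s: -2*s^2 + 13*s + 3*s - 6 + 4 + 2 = -2*s^2 + 16*s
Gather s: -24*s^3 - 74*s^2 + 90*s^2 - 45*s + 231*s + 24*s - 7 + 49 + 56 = -24*s^3 + 16*s^2 + 210*s + 98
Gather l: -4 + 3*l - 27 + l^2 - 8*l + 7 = l^2 - 5*l - 24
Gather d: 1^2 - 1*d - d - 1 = -2*d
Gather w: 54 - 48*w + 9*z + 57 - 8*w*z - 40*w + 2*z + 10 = w*(-8*z - 88) + 11*z + 121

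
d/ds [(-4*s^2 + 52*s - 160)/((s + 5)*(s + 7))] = 20*(-5*s^2 + 2*s + 187)/(s^4 + 24*s^3 + 214*s^2 + 840*s + 1225)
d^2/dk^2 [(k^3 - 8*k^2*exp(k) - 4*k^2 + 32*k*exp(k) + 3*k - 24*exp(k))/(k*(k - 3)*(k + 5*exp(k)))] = (-13*k^5*exp(k) + 65*k^4*exp(2*k) + 39*k^4*exp(k) - 195*k^3*exp(2*k) - 78*k^3*exp(k) - 2*k^3 + 48*k^2*exp(k) + 240*k*exp(2*k) + 400*exp(3*k))/(k^3*(k^3 + 15*k^2*exp(k) + 75*k*exp(2*k) + 125*exp(3*k)))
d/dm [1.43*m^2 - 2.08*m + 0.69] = 2.86*m - 2.08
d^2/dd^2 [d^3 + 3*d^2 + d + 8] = 6*d + 6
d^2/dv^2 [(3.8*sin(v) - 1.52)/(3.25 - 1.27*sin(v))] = (13.232892*sin(v)^2 + 33.8637*sin(v) - 26.465784)/(2.048383*sin(v)^3 - 15.725775*sin(v)^2 + 40.243125*sin(v) - 34.328125)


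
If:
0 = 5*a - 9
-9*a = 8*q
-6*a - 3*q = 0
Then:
No Solution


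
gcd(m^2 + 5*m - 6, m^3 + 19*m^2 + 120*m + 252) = m + 6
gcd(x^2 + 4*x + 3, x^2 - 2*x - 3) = x + 1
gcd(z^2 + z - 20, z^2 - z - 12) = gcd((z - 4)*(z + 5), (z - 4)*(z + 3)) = z - 4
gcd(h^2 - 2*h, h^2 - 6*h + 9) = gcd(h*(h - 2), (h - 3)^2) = 1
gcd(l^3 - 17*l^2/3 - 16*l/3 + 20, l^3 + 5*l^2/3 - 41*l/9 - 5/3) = l - 5/3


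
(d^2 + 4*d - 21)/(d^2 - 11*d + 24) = (d + 7)/(d - 8)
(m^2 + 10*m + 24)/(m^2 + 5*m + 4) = (m + 6)/(m + 1)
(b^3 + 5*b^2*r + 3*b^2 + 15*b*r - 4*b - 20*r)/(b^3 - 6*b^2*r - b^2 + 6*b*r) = (-b^2 - 5*b*r - 4*b - 20*r)/(b*(-b + 6*r))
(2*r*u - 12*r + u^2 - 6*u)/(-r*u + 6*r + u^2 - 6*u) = (-2*r - u)/(r - u)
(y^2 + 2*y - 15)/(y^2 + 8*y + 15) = (y - 3)/(y + 3)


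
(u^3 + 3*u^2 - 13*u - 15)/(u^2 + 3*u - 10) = (u^2 - 2*u - 3)/(u - 2)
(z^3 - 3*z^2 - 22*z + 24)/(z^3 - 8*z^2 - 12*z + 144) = (z - 1)/(z - 6)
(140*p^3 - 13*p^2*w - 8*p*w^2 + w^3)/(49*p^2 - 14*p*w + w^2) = (20*p^2 + p*w - w^2)/(7*p - w)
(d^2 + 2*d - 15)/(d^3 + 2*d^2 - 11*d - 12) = (d + 5)/(d^2 + 5*d + 4)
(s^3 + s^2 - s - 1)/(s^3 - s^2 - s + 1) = (s + 1)/(s - 1)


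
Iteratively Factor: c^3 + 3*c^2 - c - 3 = (c - 1)*(c^2 + 4*c + 3) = (c - 1)*(c + 1)*(c + 3)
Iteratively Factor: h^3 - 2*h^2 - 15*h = (h)*(h^2 - 2*h - 15) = h*(h + 3)*(h - 5)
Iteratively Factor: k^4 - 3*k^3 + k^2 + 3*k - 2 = (k - 1)*(k^3 - 2*k^2 - k + 2) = (k - 1)*(k + 1)*(k^2 - 3*k + 2) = (k - 2)*(k - 1)*(k + 1)*(k - 1)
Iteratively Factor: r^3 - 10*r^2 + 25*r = (r - 5)*(r^2 - 5*r) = (r - 5)^2*(r)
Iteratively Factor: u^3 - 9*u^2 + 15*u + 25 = (u - 5)*(u^2 - 4*u - 5) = (u - 5)*(u + 1)*(u - 5)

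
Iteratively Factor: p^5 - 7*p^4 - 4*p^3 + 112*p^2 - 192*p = (p + 4)*(p^4 - 11*p^3 + 40*p^2 - 48*p) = (p - 3)*(p + 4)*(p^3 - 8*p^2 + 16*p) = p*(p - 3)*(p + 4)*(p^2 - 8*p + 16) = p*(p - 4)*(p - 3)*(p + 4)*(p - 4)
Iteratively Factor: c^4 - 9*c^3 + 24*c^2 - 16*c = (c - 1)*(c^3 - 8*c^2 + 16*c) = (c - 4)*(c - 1)*(c^2 - 4*c) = c*(c - 4)*(c - 1)*(c - 4)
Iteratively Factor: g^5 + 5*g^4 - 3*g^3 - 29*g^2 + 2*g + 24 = (g - 2)*(g^4 + 7*g^3 + 11*g^2 - 7*g - 12) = (g - 2)*(g + 1)*(g^3 + 6*g^2 + 5*g - 12) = (g - 2)*(g + 1)*(g + 3)*(g^2 + 3*g - 4) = (g - 2)*(g - 1)*(g + 1)*(g + 3)*(g + 4)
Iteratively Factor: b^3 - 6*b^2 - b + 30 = (b + 2)*(b^2 - 8*b + 15) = (b - 5)*(b + 2)*(b - 3)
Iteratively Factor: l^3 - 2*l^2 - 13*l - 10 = (l - 5)*(l^2 + 3*l + 2) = (l - 5)*(l + 1)*(l + 2)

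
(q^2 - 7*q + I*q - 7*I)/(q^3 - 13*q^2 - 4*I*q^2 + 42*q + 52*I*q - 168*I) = (q + I)/(q^2 + q*(-6 - 4*I) + 24*I)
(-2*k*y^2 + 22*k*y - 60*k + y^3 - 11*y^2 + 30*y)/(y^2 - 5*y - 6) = (-2*k*y + 10*k + y^2 - 5*y)/(y + 1)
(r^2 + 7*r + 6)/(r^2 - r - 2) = (r + 6)/(r - 2)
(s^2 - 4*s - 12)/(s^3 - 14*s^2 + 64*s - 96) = (s + 2)/(s^2 - 8*s + 16)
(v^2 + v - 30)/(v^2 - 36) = (v - 5)/(v - 6)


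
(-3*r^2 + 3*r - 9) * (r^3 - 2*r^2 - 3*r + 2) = -3*r^5 + 9*r^4 - 6*r^3 + 3*r^2 + 33*r - 18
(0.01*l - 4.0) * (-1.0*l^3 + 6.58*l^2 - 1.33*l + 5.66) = -0.01*l^4 + 4.0658*l^3 - 26.3333*l^2 + 5.3766*l - 22.64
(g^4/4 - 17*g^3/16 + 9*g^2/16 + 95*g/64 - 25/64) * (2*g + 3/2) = g^5/2 - 7*g^4/4 - 15*g^3/32 + 61*g^2/16 + 185*g/128 - 75/128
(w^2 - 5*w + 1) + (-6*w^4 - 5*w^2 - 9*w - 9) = -6*w^4 - 4*w^2 - 14*w - 8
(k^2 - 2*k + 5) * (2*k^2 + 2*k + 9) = 2*k^4 - 2*k^3 + 15*k^2 - 8*k + 45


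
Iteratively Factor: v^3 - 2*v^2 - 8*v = (v + 2)*(v^2 - 4*v) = v*(v + 2)*(v - 4)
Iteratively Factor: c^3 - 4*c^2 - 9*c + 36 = (c - 4)*(c^2 - 9) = (c - 4)*(c + 3)*(c - 3)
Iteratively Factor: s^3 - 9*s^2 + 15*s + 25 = (s + 1)*(s^2 - 10*s + 25) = (s - 5)*(s + 1)*(s - 5)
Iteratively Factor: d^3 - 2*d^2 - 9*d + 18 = (d - 3)*(d^2 + d - 6) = (d - 3)*(d - 2)*(d + 3)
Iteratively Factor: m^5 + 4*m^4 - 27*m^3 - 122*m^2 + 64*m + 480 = (m - 5)*(m^4 + 9*m^3 + 18*m^2 - 32*m - 96) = (m - 5)*(m + 4)*(m^3 + 5*m^2 - 2*m - 24) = (m - 5)*(m + 4)^2*(m^2 + m - 6) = (m - 5)*(m - 2)*(m + 4)^2*(m + 3)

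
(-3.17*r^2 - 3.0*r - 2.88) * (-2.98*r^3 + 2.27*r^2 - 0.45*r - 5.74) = 9.4466*r^5 + 1.7441*r^4 + 3.1989*r^3 + 13.0082*r^2 + 18.516*r + 16.5312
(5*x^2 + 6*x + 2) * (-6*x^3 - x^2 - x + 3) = -30*x^5 - 41*x^4 - 23*x^3 + 7*x^2 + 16*x + 6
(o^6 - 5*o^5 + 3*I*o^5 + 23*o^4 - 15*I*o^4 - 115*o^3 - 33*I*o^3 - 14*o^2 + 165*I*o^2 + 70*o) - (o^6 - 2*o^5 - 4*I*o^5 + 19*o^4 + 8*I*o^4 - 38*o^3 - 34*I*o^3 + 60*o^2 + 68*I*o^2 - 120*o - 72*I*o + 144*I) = -3*o^5 + 7*I*o^5 + 4*o^4 - 23*I*o^4 - 77*o^3 + I*o^3 - 74*o^2 + 97*I*o^2 + 190*o + 72*I*o - 144*I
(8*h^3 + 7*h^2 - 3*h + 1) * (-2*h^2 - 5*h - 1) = -16*h^5 - 54*h^4 - 37*h^3 + 6*h^2 - 2*h - 1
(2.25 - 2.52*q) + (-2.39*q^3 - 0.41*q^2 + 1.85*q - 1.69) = -2.39*q^3 - 0.41*q^2 - 0.67*q + 0.56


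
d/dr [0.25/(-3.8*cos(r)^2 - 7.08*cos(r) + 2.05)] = -(1.9*cos(r) + 1.77)*sin(r)/(3.8*cos(r)^2 + 7.08*cos(r) - 2.05)^2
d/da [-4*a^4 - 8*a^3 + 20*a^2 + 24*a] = -16*a^3 - 24*a^2 + 40*a + 24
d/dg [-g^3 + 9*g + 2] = 9 - 3*g^2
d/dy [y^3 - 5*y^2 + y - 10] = 3*y^2 - 10*y + 1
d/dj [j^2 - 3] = 2*j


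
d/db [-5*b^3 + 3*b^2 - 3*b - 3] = -15*b^2 + 6*b - 3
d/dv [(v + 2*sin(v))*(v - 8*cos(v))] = (v + 2*sin(v))*(8*sin(v) + 1) + (v - 8*cos(v))*(2*cos(v) + 1)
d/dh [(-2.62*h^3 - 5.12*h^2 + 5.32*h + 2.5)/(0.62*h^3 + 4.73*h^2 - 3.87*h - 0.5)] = (-9.2182*h^4 + 13.682*h^3 - 6.0692*h^2 - 18.53*h + 7.015)/(0.3844*h^6 + 5.8652*h^5 + 17.5741*h^4 - 37.2302*h^3 + 10.2469*h^2 + 3.87*h + 0.25)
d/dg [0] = 0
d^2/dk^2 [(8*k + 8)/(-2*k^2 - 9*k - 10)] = 16*(-(k + 1)*(4*k + 9)^2 + (6*k + 11)*(2*k^2 + 9*k + 10))/(2*k^2 + 9*k + 10)^3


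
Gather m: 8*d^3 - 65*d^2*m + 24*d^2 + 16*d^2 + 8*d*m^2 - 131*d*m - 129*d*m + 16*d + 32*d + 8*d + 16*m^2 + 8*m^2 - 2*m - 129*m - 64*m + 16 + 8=8*d^3 + 40*d^2 + 56*d + m^2*(8*d + 24) + m*(-65*d^2 - 260*d - 195) + 24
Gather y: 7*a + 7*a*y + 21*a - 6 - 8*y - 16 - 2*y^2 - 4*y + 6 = 28*a - 2*y^2 + y*(7*a - 12) - 16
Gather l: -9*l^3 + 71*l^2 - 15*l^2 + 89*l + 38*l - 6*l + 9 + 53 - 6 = -9*l^3 + 56*l^2 + 121*l + 56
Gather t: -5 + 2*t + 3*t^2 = 3*t^2 + 2*t - 5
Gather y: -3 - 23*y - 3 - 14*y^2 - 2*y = -14*y^2 - 25*y - 6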